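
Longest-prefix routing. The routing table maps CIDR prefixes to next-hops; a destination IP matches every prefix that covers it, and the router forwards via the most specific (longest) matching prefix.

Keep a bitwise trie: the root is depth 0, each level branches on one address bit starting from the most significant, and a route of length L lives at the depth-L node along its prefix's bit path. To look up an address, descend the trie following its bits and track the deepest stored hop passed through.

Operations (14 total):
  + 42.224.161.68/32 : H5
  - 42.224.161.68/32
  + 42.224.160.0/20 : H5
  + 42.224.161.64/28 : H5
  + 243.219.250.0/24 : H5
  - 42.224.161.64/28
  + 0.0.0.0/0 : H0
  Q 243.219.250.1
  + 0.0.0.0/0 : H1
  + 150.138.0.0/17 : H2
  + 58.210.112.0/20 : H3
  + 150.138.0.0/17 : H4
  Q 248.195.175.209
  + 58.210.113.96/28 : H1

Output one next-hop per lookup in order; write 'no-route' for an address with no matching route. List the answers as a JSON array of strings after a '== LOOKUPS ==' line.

Apply in order:
  add 42.224.161.68/32 -> H5 at depth 32
  del 42.224.161.68/32 (clear depth 32)
  add 42.224.160.0/20 -> H5 at depth 20
  add 42.224.161.64/28 -> H5 at depth 28
  add 243.219.250.0/24 -> H5 at depth 24
  del 42.224.161.64/28 (clear depth 28)
  add 0.0.0.0/0 -> H0 at depth 0
  ? 243.219.250.1  path d0:H0→d1:-→d2:-→d3:-→d4:-→d5:-→d6:-→d7:-→d8:-→d9:-→d10:-→d11:-→d12:-→d13:-→d14:-→d15:-→d16:-→d17:-→d18:-→d19:-→d20:-→d21:-→d22:-→d23:-→d24:H5  best=H5
  add 0.0.0.0/0 -> H1 at depth 0
  add 150.138.0.0/17 -> H2 at depth 17
  add 58.210.112.0/20 -> H3 at depth 20
  add 150.138.0.0/17 -> H4 at depth 17
  ? 248.195.175.209  path d0:H1→d1:-→d2:-→d3:-→d4:-  best=H1
  add 58.210.113.96/28 -> H1 at depth 28

== LOOKUPS ==
["H5","H1"]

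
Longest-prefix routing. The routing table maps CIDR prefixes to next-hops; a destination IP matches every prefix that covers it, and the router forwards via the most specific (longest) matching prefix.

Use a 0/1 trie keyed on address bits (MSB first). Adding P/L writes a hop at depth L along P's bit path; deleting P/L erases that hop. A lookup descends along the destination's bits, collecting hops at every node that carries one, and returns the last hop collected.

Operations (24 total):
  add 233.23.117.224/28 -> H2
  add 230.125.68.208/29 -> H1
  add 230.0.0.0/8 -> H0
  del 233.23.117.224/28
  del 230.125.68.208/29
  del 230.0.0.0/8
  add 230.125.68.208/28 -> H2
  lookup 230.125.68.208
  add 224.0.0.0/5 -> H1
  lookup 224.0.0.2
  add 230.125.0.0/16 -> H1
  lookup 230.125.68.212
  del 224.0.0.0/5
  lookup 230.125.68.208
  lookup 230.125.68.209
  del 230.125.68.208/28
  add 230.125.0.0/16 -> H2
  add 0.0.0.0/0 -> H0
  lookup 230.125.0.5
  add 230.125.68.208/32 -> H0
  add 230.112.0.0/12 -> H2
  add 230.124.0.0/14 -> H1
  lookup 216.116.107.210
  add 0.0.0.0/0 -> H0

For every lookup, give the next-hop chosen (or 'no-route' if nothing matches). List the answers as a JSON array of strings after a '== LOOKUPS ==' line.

Trace:
  add 233.23.117.224/28 -> H2 at depth 28
  add 230.125.68.208/29 -> H1 at depth 29
  add 230.0.0.0/8 -> H0 at depth 8
  - 233.23.117.224/28 clear@28
  - 230.125.68.208/29 clear@29
  - 230.0.0.0/8 clear@8
  add 230.125.68.208/28 -> H2 at depth 28
  Q 230.125.68.208: descend 11100110011111010100010011010 ; hops seen [H2] ; pick H2
  add 224.0.0.0/5 -> H1 at depth 5
  Q 224.0.0.2: descend 11100 ; hops seen [H1] ; pick H1
  add 230.125.0.0/16 -> H1 at depth 16
  Q 230.125.68.212: descend 11100110011111010100010011010 ; hops seen [H1,H1,H2] ; pick H2
  - 224.0.0.0/5 clear@5
  Q 230.125.68.208: descend 11100110011111010100010011010 ; hops seen [H1,H2] ; pick H2
  Q 230.125.68.209: descend 11100110011111010100010011010 ; hops seen [H1,H2] ; pick H2
  - 230.125.68.208/28 clear@28
  add 230.125.0.0/16 -> H2 at depth 16
  add 0.0.0.0/0 -> H0 at depth 0
  Q 230.125.0.5: descend 11100110011111010 ; hops seen [H0,H2] ; pick H2
  add 230.125.68.208/32 -> H0 at depth 32
  add 230.112.0.0/12 -> H2 at depth 12
  add 230.124.0.0/14 -> H1 at depth 14
  Q 216.116.107.210: descend 11 ; hops seen [H0] ; pick H0
  add 0.0.0.0/0 -> H0 at depth 0

== LOOKUPS ==
["H2","H1","H2","H2","H2","H2","H0"]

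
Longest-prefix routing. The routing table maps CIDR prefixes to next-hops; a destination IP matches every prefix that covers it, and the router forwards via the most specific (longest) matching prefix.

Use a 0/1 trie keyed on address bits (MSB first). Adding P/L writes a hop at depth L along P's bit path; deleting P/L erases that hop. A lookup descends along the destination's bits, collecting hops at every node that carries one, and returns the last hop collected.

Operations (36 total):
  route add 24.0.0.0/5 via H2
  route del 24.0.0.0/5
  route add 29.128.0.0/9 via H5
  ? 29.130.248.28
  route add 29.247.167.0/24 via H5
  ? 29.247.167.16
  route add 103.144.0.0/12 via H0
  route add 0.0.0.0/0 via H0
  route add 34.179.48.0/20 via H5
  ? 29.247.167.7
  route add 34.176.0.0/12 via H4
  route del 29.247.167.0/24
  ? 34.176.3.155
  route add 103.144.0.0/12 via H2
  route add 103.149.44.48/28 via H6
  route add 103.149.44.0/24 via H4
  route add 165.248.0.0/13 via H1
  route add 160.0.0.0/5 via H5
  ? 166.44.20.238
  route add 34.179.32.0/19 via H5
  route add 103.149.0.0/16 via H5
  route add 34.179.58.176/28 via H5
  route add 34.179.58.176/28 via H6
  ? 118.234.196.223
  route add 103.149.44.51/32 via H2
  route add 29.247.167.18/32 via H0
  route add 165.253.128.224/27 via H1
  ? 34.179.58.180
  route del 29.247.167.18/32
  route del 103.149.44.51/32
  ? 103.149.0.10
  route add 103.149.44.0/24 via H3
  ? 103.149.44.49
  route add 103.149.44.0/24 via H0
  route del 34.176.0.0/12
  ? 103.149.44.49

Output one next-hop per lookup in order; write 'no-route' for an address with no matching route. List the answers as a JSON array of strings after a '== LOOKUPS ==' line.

Process each operation:
  + 24.0.0.0/5 (H2) depth=5
  del 24.0.0.0/5 (clear depth 5)
  + 29.128.0.0/9 (H5) depth=9
  lookup 29.130.248.28: bits 000111011 walk d0:-→d1:-→d2:-→d3:-→d4:-→d5:-→d6:-→d7:-→d8:-→d9:H5 -> H5
  + 29.247.167.0/24 (H5) depth=24
  lookup 29.247.167.16: bits 000111011111011110100111 walk d0:-→d1:-→d2:-→d3:-→d4:-→d5:-→d6:-→d7:-→d8:-→d9:H5→d10:-→d11:-→d12:-→d13:-→d14:-→d15:-→d16:-→d17:-→d18:-→d19:-→d20:-→d21:-→d22:-→d23:-→d24:H5 -> H5
  + 103.144.0.0/12 (H0) depth=12
  + 0.0.0.0/0 (H0) depth=0
  + 34.179.48.0/20 (H5) depth=20
  lookup 29.247.167.7: bits 000111011111011110100111 walk d0:H0→d1:-→d2:-→d3:-→d4:-→d5:-→d6:-→d7:-→d8:-→d9:H5→d10:-→d11:-→d12:-→d13:-→d14:-→d15:-→d16:-→d17:-→d18:-→d19:-→d20:-→d21:-→d22:-→d23:-→d24:H5 -> H5
  + 34.176.0.0/12 (H4) depth=12
  del 29.247.167.0/24 (clear depth 24)
  lookup 34.176.3.155: bits 00100010101100 walk d0:H0→d1:-→d2:-→d3:-→d4:-→d5:-→d6:-→d7:-→d8:-→d9:-→d10:-→d11:-→d12:H4→d13:-→d14:- -> H4
  + 103.144.0.0/12 (H2) depth=12
  + 103.149.44.48/28 (H6) depth=28
  + 103.149.44.0/24 (H4) depth=24
  + 165.248.0.0/13 (H1) depth=13
  + 160.0.0.0/5 (H5) depth=5
  lookup 166.44.20.238: bits 101001 walk d0:H0→d1:-→d2:-→d3:-→d4:-→d5:H5→d6:- -> H5
  + 34.179.32.0/19 (H5) depth=19
  + 103.149.0.0/16 (H5) depth=16
  + 34.179.58.176/28 (H5) depth=28
  + 34.179.58.176/28 (H6) depth=28
  lookup 118.234.196.223: bits 011 walk d0:H0→d1:-→d2:-→d3:- -> H0
  + 103.149.44.51/32 (H2) depth=32
  + 29.247.167.18/32 (H0) depth=32
  + 165.253.128.224/27 (H1) depth=27
  lookup 34.179.58.180: bits 0010001010110011001110101011 walk d0:H0→d1:-→d2:-→d3:-→d4:-→d5:-→d6:-→d7:-→d8:-→d9:-→d10:-→d11:-→d12:H4→d13:-→d14:-→d15:-→d16:-→d17:-→d18:-→d19:H5→d20:H5→d21:-→d22:-→d23:-→d24:-→d25:-→d26:-→d27:-→d28:H6 -> H6
  del 29.247.167.18/32 (clear depth 32)
  del 103.149.44.51/32 (clear depth 32)
  lookup 103.149.0.10: bits 011001111001010100 walk d0:H0→d1:-→d2:-→d3:-→d4:-→d5:-→d6:-→d7:-→d8:-→d9:-→d10:-→d11:-→d12:H2→d13:-→d14:-→d15:-→d16:H5→d17:-→d18:- -> H5
  + 103.149.44.0/24 (H3) depth=24
  lookup 103.149.44.49: bits 011001111001010100101100001100 walk d0:H0→d1:-→d2:-→d3:-→d4:-→d5:-→d6:-→d7:-→d8:-→d9:-→d10:-→d11:-→d12:H2→d13:-→d14:-→d15:-→d16:H5→d17:-→d18:-→d19:-→d20:-→d21:-→d22:-→d23:-→d24:H3→d25:-→d26:-→d27:-→d28:H6→d29:-→d30:- -> H6
  + 103.149.44.0/24 (H0) depth=24
  del 34.176.0.0/12 (clear depth 12)
  lookup 103.149.44.49: bits 011001111001010100101100001100 walk d0:H0→d1:-→d2:-→d3:-→d4:-→d5:-→d6:-→d7:-→d8:-→d9:-→d10:-→d11:-→d12:H2→d13:-→d14:-→d15:-→d16:H5→d17:-→d18:-→d19:-→d20:-→d21:-→d22:-→d23:-→d24:H0→d25:-→d26:-→d27:-→d28:H6→d29:-→d30:- -> H6

== LOOKUPS ==
["H5","H5","H5","H4","H5","H0","H6","H5","H6","H6"]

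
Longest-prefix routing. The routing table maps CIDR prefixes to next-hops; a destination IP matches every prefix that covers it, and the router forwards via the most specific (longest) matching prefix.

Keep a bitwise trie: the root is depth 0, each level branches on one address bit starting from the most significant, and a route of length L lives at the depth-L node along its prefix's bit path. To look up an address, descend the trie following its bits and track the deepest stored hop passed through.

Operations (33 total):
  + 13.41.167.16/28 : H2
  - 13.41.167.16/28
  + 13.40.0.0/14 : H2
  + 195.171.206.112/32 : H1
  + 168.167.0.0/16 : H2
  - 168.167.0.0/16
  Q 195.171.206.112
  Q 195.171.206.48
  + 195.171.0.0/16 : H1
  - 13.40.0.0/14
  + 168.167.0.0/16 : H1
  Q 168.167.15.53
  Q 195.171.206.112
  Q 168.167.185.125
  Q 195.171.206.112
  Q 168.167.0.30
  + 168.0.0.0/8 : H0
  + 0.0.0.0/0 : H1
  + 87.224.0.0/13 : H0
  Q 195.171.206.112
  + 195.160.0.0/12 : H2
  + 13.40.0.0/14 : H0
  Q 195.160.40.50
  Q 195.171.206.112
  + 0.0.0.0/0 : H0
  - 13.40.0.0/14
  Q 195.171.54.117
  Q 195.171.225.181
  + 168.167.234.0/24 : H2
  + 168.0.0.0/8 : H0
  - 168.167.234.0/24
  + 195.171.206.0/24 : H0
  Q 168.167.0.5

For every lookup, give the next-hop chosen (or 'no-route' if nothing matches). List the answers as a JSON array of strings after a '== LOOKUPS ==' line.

Process each operation:
  add 13.41.167.16/28 -> H2 at depth 28
  - 13.41.167.16/28 clear@28
  add 13.40.0.0/14 -> H2 at depth 14
  add 195.171.206.112/32 -> H1 at depth 32
  add 168.167.0.0/16 -> H2 at depth 16
  - 168.167.0.0/16 clear@16
  Q 195.171.206.112: descend 11000011101010111100111001110000 ; hops seen [H1] ; pick H1
  Q 195.171.206.48: descend 1100001110101011110011100 ; hops seen [∅] ; pick no-route
  add 195.171.0.0/16 -> H1 at depth 16
  - 13.40.0.0/14 clear@14
  add 168.167.0.0/16 -> H1 at depth 16
  Q 168.167.15.53: descend 1010100010100111 ; hops seen [H1] ; pick H1
  Q 195.171.206.112: descend 11000011101010111100111001110000 ; hops seen [H1,H1] ; pick H1
  Q 168.167.185.125: descend 1010100010100111 ; hops seen [H1] ; pick H1
  Q 195.171.206.112: descend 11000011101010111100111001110000 ; hops seen [H1,H1] ; pick H1
  Q 168.167.0.30: descend 1010100010100111 ; hops seen [H1] ; pick H1
  add 168.0.0.0/8 -> H0 at depth 8
  add 0.0.0.0/0 -> H1 at depth 0
  add 87.224.0.0/13 -> H0 at depth 13
  Q 195.171.206.112: descend 11000011101010111100111001110000 ; hops seen [H1,H1,H1] ; pick H1
  add 195.160.0.0/12 -> H2 at depth 12
  add 13.40.0.0/14 -> H0 at depth 14
  Q 195.160.40.50: descend 110000111010 ; hops seen [H1,H2] ; pick H2
  Q 195.171.206.112: descend 11000011101010111100111001110000 ; hops seen [H1,H2,H1,H1] ; pick H1
  add 0.0.0.0/0 -> H0 at depth 0
  - 13.40.0.0/14 clear@14
  Q 195.171.54.117: descend 1100001110101011 ; hops seen [H0,H2,H1] ; pick H1
  Q 195.171.225.181: descend 110000111010101111 ; hops seen [H0,H2,H1] ; pick H1
  add 168.167.234.0/24 -> H2 at depth 24
  add 168.0.0.0/8 -> H0 at depth 8
  - 168.167.234.0/24 clear@24
  add 195.171.206.0/24 -> H0 at depth 24
  Q 168.167.0.5: descend 1010100010100111 ; hops seen [H0,H0,H1] ; pick H1

== LOOKUPS ==
["H1","no-route","H1","H1","H1","H1","H1","H1","H2","H1","H1","H1","H1"]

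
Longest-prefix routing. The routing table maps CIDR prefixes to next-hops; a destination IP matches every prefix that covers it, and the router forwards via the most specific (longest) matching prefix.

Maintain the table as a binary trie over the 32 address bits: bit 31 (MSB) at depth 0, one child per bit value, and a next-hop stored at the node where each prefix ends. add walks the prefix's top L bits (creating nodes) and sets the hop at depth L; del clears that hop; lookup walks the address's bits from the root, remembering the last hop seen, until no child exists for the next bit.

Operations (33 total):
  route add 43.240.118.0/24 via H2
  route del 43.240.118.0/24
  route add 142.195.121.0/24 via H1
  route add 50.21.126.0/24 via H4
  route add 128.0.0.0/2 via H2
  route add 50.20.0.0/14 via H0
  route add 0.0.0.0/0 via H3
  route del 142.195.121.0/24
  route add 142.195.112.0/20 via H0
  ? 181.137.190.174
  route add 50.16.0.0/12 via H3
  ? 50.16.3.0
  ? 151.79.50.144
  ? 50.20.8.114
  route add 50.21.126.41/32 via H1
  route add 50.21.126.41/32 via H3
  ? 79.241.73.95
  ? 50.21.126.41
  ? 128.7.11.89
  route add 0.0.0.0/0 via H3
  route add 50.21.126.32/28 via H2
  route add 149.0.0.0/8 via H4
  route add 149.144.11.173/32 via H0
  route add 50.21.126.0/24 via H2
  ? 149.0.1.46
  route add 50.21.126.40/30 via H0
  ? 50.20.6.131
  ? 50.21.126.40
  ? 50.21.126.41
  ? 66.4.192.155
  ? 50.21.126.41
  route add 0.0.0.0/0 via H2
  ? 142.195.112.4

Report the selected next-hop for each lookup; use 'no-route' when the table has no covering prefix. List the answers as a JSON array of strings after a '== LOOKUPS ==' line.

Trace:
  add 43.240.118.0/24 -> H2 at depth 24
  - 43.240.118.0/24 clear@24
  add 142.195.121.0/24 -> H1 at depth 24
  add 50.21.126.0/24 -> H4 at depth 24
  add 128.0.0.0/2 -> H2 at depth 2
  add 50.20.0.0/14 -> H0 at depth 14
  add 0.0.0.0/0 -> H3 at depth 0
  - 142.195.121.0/24 clear@24
  add 142.195.112.0/20 -> H0 at depth 20
  ? 181.137.190.174  path d0:H3→d1:-→d2:H2  best=H2
  add 50.16.0.0/12 -> H3 at depth 12
  ? 50.16.3.0  path d0:H3→d1:-→d2:-→d3:-→d4:-→d5:-→d6:-→d7:-→d8:-→d9:-→d10:-→d11:-→d12:H3→d13:-  best=H3
  ? 151.79.50.144  path d0:H3→d1:-→d2:H2→d3:-  best=H2
  ? 50.20.8.114  path d0:H3→d1:-→d2:-→d3:-→d4:-→d5:-→d6:-→d7:-→d8:-→d9:-→d10:-→d11:-→d12:H3→d13:-→d14:H0→d15:-  best=H0
  add 50.21.126.41/32 -> H1 at depth 32
  add 50.21.126.41/32 -> H3 at depth 32
  ? 79.241.73.95  path d0:H3→d1:-  best=H3
  ? 50.21.126.41  path d0:H3→d1:-→d2:-→d3:-→d4:-→d5:-→d6:-→d7:-→d8:-→d9:-→d10:-→d11:-→d12:H3→d13:-→d14:H0→d15:-→d16:-→d17:-→d18:-→d19:-→d20:-→d21:-→d22:-→d23:-→d24:H4→d25:-→d26:-→d27:-→d28:-→d29:-→d30:-→d31:-→d32:H3  best=H3
  ? 128.7.11.89  path d0:H3→d1:-→d2:H2→d3:-→d4:-  best=H2
  add 0.0.0.0/0 -> H3 at depth 0
  add 50.21.126.32/28 -> H2 at depth 28
  add 149.0.0.0/8 -> H4 at depth 8
  add 149.144.11.173/32 -> H0 at depth 32
  add 50.21.126.0/24 -> H2 at depth 24
  ? 149.0.1.46  path d0:H3→d1:-→d2:H2→d3:-→d4:-→d5:-→d6:-→d7:-→d8:H4  best=H4
  add 50.21.126.40/30 -> H0 at depth 30
  ? 50.20.6.131  path d0:H3→d1:-→d2:-→d3:-→d4:-→d5:-→d6:-→d7:-→d8:-→d9:-→d10:-→d11:-→d12:H3→d13:-→d14:H0→d15:-  best=H0
  ? 50.21.126.40  path d0:H3→d1:-→d2:-→d3:-→d4:-→d5:-→d6:-→d7:-→d8:-→d9:-→d10:-→d11:-→d12:H3→d13:-→d14:H0→d15:-→d16:-→d17:-→d18:-→d19:-→d20:-→d21:-→d22:-→d23:-→d24:H2→d25:-→d26:-→d27:-→d28:H2→d29:-→d30:H0→d31:-  best=H0
  ? 50.21.126.41  path d0:H3→d1:-→d2:-→d3:-→d4:-→d5:-→d6:-→d7:-→d8:-→d9:-→d10:-→d11:-→d12:H3→d13:-→d14:H0→d15:-→d16:-→d17:-→d18:-→d19:-→d20:-→d21:-→d22:-→d23:-→d24:H2→d25:-→d26:-→d27:-→d28:H2→d29:-→d30:H0→d31:-→d32:H3  best=H3
  ? 66.4.192.155  path d0:H3→d1:-  best=H3
  ? 50.21.126.41  path d0:H3→d1:-→d2:-→d3:-→d4:-→d5:-→d6:-→d7:-→d8:-→d9:-→d10:-→d11:-→d12:H3→d13:-→d14:H0→d15:-→d16:-→d17:-→d18:-→d19:-→d20:-→d21:-→d22:-→d23:-→d24:H2→d25:-→d26:-→d27:-→d28:H2→d29:-→d30:H0→d31:-→d32:H3  best=H3
  add 0.0.0.0/0 -> H2 at depth 0
  ? 142.195.112.4  path d0:H2→d1:-→d2:H2→d3:-→d4:-→d5:-→d6:-→d7:-→d8:-→d9:-→d10:-→d11:-→d12:-→d13:-→d14:-→d15:-→d16:-→d17:-→d18:-→d19:-→d20:H0  best=H0

== LOOKUPS ==
["H2","H3","H2","H0","H3","H3","H2","H4","H0","H0","H3","H3","H3","H0"]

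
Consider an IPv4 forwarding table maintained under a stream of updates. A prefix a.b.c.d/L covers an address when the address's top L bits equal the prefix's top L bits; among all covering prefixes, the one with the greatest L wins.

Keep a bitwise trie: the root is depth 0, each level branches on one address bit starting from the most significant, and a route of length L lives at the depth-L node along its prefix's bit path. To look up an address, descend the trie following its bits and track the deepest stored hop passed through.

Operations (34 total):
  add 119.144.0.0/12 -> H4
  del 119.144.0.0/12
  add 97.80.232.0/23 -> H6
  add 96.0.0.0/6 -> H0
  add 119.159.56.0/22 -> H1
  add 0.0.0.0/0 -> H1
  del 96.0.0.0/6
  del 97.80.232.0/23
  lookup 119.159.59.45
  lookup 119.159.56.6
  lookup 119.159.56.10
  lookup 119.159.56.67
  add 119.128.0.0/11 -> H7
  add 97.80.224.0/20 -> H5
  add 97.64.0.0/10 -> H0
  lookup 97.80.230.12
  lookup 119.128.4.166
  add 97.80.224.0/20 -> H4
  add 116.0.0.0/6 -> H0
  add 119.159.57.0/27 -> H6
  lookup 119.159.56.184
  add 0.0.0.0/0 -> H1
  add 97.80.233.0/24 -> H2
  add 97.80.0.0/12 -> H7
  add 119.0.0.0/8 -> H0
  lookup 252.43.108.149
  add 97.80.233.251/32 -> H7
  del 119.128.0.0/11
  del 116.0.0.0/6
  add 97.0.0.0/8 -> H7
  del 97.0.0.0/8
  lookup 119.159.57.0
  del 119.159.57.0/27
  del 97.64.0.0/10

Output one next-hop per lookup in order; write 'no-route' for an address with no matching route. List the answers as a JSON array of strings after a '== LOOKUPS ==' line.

Process each operation:
  + 119.144.0.0/12 (H4) depth=12
  del 119.144.0.0/12 (clear depth 12)
  + 97.80.232.0/23 (H6) depth=23
  + 96.0.0.0/6 (H0) depth=6
  + 119.159.56.0/22 (H1) depth=22
  + 0.0.0.0/0 (H1) depth=0
  del 96.0.0.0/6 (clear depth 6)
  del 97.80.232.0/23 (clear depth 23)
  Q 119.159.59.45: descend 0111011110011111001110 ; hops seen [H1,H1] ; pick H1
  Q 119.159.56.6: descend 0111011110011111001110 ; hops seen [H1,H1] ; pick H1
  Q 119.159.56.10: descend 0111011110011111001110 ; hops seen [H1,H1] ; pick H1
  Q 119.159.56.67: descend 0111011110011111001110 ; hops seen [H1,H1] ; pick H1
  + 119.128.0.0/11 (H7) depth=11
  + 97.80.224.0/20 (H5) depth=20
  + 97.64.0.0/10 (H0) depth=10
  Q 97.80.230.12: descend 01100001010100001110 ; hops seen [H1,H0,H5] ; pick H5
  Q 119.128.4.166: descend 01110111100 ; hops seen [H1,H7] ; pick H7
  + 97.80.224.0/20 (H4) depth=20
  + 116.0.0.0/6 (H0) depth=6
  + 119.159.57.0/27 (H6) depth=27
  Q 119.159.56.184: descend 01110111100111110011100 ; hops seen [H1,H0,H7,H1] ; pick H1
  + 0.0.0.0/0 (H1) depth=0
  + 97.80.233.0/24 (H2) depth=24
  + 97.80.0.0/12 (H7) depth=12
  + 119.0.0.0/8 (H0) depth=8
  Q 252.43.108.149: descend ε ; hops seen [H1] ; pick H1
  + 97.80.233.251/32 (H7) depth=32
  del 119.128.0.0/11 (clear depth 11)
  del 116.0.0.0/6 (clear depth 6)
  + 97.0.0.0/8 (H7) depth=8
  del 97.0.0.0/8 (clear depth 8)
  Q 119.159.57.0: descend 011101111001111100111001000 ; hops seen [H1,H0,H1,H6] ; pick H6
  del 119.159.57.0/27 (clear depth 27)
  del 97.64.0.0/10 (clear depth 10)

== LOOKUPS ==
["H1","H1","H1","H1","H5","H7","H1","H1","H6"]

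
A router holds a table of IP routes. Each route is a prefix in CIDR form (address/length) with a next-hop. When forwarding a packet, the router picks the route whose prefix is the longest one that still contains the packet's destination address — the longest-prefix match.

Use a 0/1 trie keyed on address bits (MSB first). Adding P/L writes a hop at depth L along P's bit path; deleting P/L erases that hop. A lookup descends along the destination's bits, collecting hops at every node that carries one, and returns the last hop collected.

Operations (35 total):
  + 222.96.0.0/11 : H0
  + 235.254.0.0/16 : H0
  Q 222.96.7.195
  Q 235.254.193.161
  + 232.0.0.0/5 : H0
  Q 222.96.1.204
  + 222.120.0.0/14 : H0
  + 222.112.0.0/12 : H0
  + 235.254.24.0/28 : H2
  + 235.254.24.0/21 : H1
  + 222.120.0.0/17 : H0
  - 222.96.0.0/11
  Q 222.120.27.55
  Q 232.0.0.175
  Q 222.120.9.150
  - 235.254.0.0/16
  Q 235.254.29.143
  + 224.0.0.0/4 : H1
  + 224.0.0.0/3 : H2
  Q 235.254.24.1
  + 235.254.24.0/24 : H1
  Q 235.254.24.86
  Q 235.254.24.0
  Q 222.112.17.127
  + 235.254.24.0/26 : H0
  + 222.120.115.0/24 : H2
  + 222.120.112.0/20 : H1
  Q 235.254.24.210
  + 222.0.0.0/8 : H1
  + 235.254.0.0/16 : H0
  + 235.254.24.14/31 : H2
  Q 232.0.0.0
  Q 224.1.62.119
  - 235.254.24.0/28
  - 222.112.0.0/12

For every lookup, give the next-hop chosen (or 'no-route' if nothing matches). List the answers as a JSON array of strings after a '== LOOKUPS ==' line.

Process each operation:
  + 222.96.0.0/11 (H0) depth=11
  + 235.254.0.0/16 (H0) depth=16
  Q 222.96.7.195: descend 11011110011 ; hops seen [H0] ; pick H0
  Q 235.254.193.161: descend 1110101111111110 ; hops seen [H0] ; pick H0
  + 232.0.0.0/5 (H0) depth=5
  Q 222.96.1.204: descend 11011110011 ; hops seen [H0] ; pick H0
  + 222.120.0.0/14 (H0) depth=14
  + 222.112.0.0/12 (H0) depth=12
  + 235.254.24.0/28 (H2) depth=28
  + 235.254.24.0/21 (H1) depth=21
  + 222.120.0.0/17 (H0) depth=17
  - 222.96.0.0/11 clear@11
  Q 222.120.27.55: descend 11011110011110000 ; hops seen [H0,H0,H0] ; pick H0
  Q 232.0.0.175: descend 111010 ; hops seen [H0] ; pick H0
  Q 222.120.9.150: descend 11011110011110000 ; hops seen [H0,H0,H0] ; pick H0
  - 235.254.0.0/16 clear@16
  Q 235.254.29.143: descend 111010111111111000011 ; hops seen [H0,H1] ; pick H1
  + 224.0.0.0/4 (H1) depth=4
  + 224.0.0.0/3 (H2) depth=3
  Q 235.254.24.1: descend 1110101111111110000110000000 ; hops seen [H2,H1,H0,H1,H2] ; pick H2
  + 235.254.24.0/24 (H1) depth=24
  Q 235.254.24.86: descend 1110101111111110000110000 ; hops seen [H2,H1,H0,H1,H1] ; pick H1
  Q 235.254.24.0: descend 1110101111111110000110000000 ; hops seen [H2,H1,H0,H1,H1,H2] ; pick H2
  Q 222.112.17.127: descend 110111100111 ; hops seen [H0] ; pick H0
  + 235.254.24.0/26 (H0) depth=26
  + 222.120.115.0/24 (H2) depth=24
  + 222.120.112.0/20 (H1) depth=20
  Q 235.254.24.210: descend 111010111111111000011000 ; hops seen [H2,H1,H0,H1,H1] ; pick H1
  + 222.0.0.0/8 (H1) depth=8
  + 235.254.0.0/16 (H0) depth=16
  + 235.254.24.14/31 (H2) depth=31
  Q 232.0.0.0: descend 111010 ; hops seen [H2,H1,H0] ; pick H0
  Q 224.1.62.119: descend 1110 ; hops seen [H2,H1] ; pick H1
  - 235.254.24.0/28 clear@28
  - 222.112.0.0/12 clear@12

== LOOKUPS ==
["H0","H0","H0","H0","H0","H0","H1","H2","H1","H2","H0","H1","H0","H1"]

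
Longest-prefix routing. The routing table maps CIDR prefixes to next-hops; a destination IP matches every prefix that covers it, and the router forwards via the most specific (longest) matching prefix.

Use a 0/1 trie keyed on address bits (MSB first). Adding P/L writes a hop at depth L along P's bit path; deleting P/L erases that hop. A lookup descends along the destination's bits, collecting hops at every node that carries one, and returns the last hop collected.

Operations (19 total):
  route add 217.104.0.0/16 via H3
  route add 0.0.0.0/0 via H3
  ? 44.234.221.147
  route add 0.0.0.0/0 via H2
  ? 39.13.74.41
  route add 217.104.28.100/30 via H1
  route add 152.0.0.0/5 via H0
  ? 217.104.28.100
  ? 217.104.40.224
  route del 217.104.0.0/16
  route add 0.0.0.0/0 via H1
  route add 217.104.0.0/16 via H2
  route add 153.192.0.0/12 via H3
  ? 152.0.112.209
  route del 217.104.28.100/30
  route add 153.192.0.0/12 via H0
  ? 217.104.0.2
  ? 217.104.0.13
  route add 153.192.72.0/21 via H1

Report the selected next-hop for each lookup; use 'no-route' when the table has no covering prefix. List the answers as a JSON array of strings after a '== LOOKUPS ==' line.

Apply in order:
  + 217.104.0.0/16 (H3) depth=16
  + 0.0.0.0/0 (H3) depth=0
  Q 44.234.221.147: descend ε ; hops seen [H3] ; pick H3
  + 0.0.0.0/0 (H2) depth=0
  Q 39.13.74.41: descend ε ; hops seen [H2] ; pick H2
  + 217.104.28.100/30 (H1) depth=30
  + 152.0.0.0/5 (H0) depth=5
  Q 217.104.28.100: descend 110110010110100000011100011001 ; hops seen [H2,H3,H1] ; pick H1
  Q 217.104.40.224: descend 110110010110100000 ; hops seen [H2,H3] ; pick H3
  - 217.104.0.0/16 clear@16
  + 0.0.0.0/0 (H1) depth=0
  + 217.104.0.0/16 (H2) depth=16
  + 153.192.0.0/12 (H3) depth=12
  Q 152.0.112.209: descend 1001100 ; hops seen [H1,H0] ; pick H0
  - 217.104.28.100/30 clear@30
  + 153.192.0.0/12 (H0) depth=12
  Q 217.104.0.2: descend 1101100101101000000 ; hops seen [H1,H2] ; pick H2
  Q 217.104.0.13: descend 1101100101101000000 ; hops seen [H1,H2] ; pick H2
  + 153.192.72.0/21 (H1) depth=21

== LOOKUPS ==
["H3","H2","H1","H3","H0","H2","H2"]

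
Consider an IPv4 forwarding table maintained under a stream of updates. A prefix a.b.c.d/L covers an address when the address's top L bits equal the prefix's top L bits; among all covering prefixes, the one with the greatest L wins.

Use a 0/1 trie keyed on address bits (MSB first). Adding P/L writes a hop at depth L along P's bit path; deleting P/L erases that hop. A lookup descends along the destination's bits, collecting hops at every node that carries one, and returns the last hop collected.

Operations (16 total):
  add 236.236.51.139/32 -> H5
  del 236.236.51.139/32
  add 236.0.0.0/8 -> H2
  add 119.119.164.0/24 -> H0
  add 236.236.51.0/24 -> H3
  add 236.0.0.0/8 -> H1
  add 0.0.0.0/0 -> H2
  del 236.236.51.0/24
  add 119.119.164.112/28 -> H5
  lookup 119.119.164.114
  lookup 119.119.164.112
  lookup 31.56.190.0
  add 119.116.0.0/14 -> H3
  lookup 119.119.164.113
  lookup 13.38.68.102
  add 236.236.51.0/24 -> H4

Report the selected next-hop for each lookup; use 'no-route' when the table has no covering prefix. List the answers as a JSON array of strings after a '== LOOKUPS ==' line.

Apply in order:
  + 236.236.51.139/32 (H5) depth=32
  del 236.236.51.139/32 (clear depth 32)
  + 236.0.0.0/8 (H2) depth=8
  + 119.119.164.0/24 (H0) depth=24
  + 236.236.51.0/24 (H3) depth=24
  + 236.0.0.0/8 (H1) depth=8
  + 0.0.0.0/0 (H2) depth=0
  del 236.236.51.0/24 (clear depth 24)
  + 119.119.164.112/28 (H5) depth=28
  ? 119.119.164.114  path d0:H2→d1:-→d2:-→d3:-→d4:-→d5:-→d6:-→d7:-→d8:-→d9:-→d10:-→d11:-→d12:-→d13:-→d14:-→d15:-→d16:-→d17:-→d18:-→d19:-→d20:-→d21:-→d22:-→d23:-→d24:H0→d25:-→d26:-→d27:-→d28:H5  best=H5
  ? 119.119.164.112  path d0:H2→d1:-→d2:-→d3:-→d4:-→d5:-→d6:-→d7:-→d8:-→d9:-→d10:-→d11:-→d12:-→d13:-→d14:-→d15:-→d16:-→d17:-→d18:-→d19:-→d20:-→d21:-→d22:-→d23:-→d24:H0→d25:-→d26:-→d27:-→d28:H5  best=H5
  ? 31.56.190.0  path d0:H2→d1:-  best=H2
  + 119.116.0.0/14 (H3) depth=14
  ? 119.119.164.113  path d0:H2→d1:-→d2:-→d3:-→d4:-→d5:-→d6:-→d7:-→d8:-→d9:-→d10:-→d11:-→d12:-→d13:-→d14:H3→d15:-→d16:-→d17:-→d18:-→d19:-→d20:-→d21:-→d22:-→d23:-→d24:H0→d25:-→d26:-→d27:-→d28:H5  best=H5
  ? 13.38.68.102  path d0:H2→d1:-  best=H2
  + 236.236.51.0/24 (H4) depth=24

== LOOKUPS ==
["H5","H5","H2","H5","H2"]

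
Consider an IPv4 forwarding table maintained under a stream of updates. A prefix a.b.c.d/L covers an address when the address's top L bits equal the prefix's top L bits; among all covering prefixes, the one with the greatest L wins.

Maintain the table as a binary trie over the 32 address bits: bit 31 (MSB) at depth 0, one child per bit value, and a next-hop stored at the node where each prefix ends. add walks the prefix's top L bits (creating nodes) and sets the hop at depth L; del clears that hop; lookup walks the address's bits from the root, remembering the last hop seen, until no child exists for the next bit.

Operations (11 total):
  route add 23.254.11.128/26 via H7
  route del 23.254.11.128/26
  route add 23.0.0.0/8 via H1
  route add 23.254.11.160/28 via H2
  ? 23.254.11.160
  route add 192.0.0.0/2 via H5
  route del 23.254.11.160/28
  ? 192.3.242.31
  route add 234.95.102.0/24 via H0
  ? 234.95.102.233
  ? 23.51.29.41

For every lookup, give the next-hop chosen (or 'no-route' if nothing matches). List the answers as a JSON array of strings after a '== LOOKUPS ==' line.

Process each operation:
  + 23.254.11.128/26 (H7) depth=26
  - 23.254.11.128/26 clear@26
  + 23.0.0.0/8 (H1) depth=8
  + 23.254.11.160/28 (H2) depth=28
  ? 23.254.11.160  path d0:-→d1:-→d2:-→d3:-→d4:-→d5:-→d6:-→d7:-→d8:H1→d9:-→d10:-→d11:-→d12:-→d13:-→d14:-→d15:-→d16:-→d17:-→d18:-→d19:-→d20:-→d21:-→d22:-→d23:-→d24:-→d25:-→d26:-→d27:-→d28:H2  best=H2
  + 192.0.0.0/2 (H5) depth=2
  - 23.254.11.160/28 clear@28
  ? 192.3.242.31  path d0:-→d1:-→d2:H5  best=H5
  + 234.95.102.0/24 (H0) depth=24
  ? 234.95.102.233  path d0:-→d1:-→d2:H5→d3:-→d4:-→d5:-→d6:-→d7:-→d8:-→d9:-→d10:-→d11:-→d12:-→d13:-→d14:-→d15:-→d16:-→d17:-→d18:-→d19:-→d20:-→d21:-→d22:-→d23:-→d24:H0  best=H0
  ? 23.51.29.41  path d0:-→d1:-→d2:-→d3:-→d4:-→d5:-→d6:-→d7:-→d8:H1  best=H1

== LOOKUPS ==
["H2","H5","H0","H1"]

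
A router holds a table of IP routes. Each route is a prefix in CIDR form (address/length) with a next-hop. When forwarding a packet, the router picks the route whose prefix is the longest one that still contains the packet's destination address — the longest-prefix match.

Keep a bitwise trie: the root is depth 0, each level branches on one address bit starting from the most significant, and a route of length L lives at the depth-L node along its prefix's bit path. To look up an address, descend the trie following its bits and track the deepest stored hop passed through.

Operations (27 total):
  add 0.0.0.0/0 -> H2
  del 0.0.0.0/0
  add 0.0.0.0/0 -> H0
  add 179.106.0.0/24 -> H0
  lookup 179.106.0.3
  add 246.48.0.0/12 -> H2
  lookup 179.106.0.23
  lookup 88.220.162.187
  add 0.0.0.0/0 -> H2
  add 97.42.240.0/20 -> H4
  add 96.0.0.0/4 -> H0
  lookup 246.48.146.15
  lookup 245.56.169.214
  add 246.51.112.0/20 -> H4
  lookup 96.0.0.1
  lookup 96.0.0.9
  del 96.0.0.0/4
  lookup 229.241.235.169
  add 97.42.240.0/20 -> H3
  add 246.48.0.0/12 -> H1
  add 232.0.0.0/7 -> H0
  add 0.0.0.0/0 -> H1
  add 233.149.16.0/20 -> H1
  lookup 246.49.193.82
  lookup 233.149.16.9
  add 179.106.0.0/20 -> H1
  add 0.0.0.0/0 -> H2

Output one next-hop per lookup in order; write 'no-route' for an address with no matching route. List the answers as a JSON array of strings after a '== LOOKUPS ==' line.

Process each operation:
  add 0.0.0.0/0 -> H2 at depth 0
  del 0.0.0.0/0 (clear depth 0)
  add 0.0.0.0/0 -> H0 at depth 0
  add 179.106.0.0/24 -> H0 at depth 24
  ? 179.106.0.3  path d0:H0→d1:-→d2:-→d3:-→d4:-→d5:-→d6:-→d7:-→d8:-→d9:-→d10:-→d11:-→d12:-→d13:-→d14:-→d15:-→d16:-→d17:-→d18:-→d19:-→d20:-→d21:-→d22:-→d23:-→d24:H0  best=H0
  add 246.48.0.0/12 -> H2 at depth 12
  ? 179.106.0.23  path d0:H0→d1:-→d2:-→d3:-→d4:-→d5:-→d6:-→d7:-→d8:-→d9:-→d10:-→d11:-→d12:-→d13:-→d14:-→d15:-→d16:-→d17:-→d18:-→d19:-→d20:-→d21:-→d22:-→d23:-→d24:H0  best=H0
  ? 88.220.162.187  path d0:H0  best=H0
  add 0.0.0.0/0 -> H2 at depth 0
  add 97.42.240.0/20 -> H4 at depth 20
  add 96.0.0.0/4 -> H0 at depth 4
  ? 246.48.146.15  path d0:H2→d1:-→d2:-→d3:-→d4:-→d5:-→d6:-→d7:-→d8:-→d9:-→d10:-→d11:-→d12:H2  best=H2
  ? 245.56.169.214  path d0:H2→d1:-→d2:-→d3:-→d4:-→d5:-→d6:-  best=H2
  add 246.51.112.0/20 -> H4 at depth 20
  ? 96.0.0.1  path d0:H2→d1:-→d2:-→d3:-→d4:H0→d5:-→d6:-→d7:-  best=H0
  ? 96.0.0.9  path d0:H2→d1:-→d2:-→d3:-→d4:H0→d5:-→d6:-→d7:-  best=H0
  del 96.0.0.0/4 (clear depth 4)
  ? 229.241.235.169  path d0:H2→d1:-→d2:-→d3:-  best=H2
  add 97.42.240.0/20 -> H3 at depth 20
  add 246.48.0.0/12 -> H1 at depth 12
  add 232.0.0.0/7 -> H0 at depth 7
  add 0.0.0.0/0 -> H1 at depth 0
  add 233.149.16.0/20 -> H1 at depth 20
  ? 246.49.193.82  path d0:H1→d1:-→d2:-→d3:-→d4:-→d5:-→d6:-→d7:-→d8:-→d9:-→d10:-→d11:-→d12:H1→d13:-→d14:-  best=H1
  ? 233.149.16.9  path d0:H1→d1:-→d2:-→d3:-→d4:-→d5:-→d6:-→d7:H0→d8:-→d9:-→d10:-→d11:-→d12:-→d13:-→d14:-→d15:-→d16:-→d17:-→d18:-→d19:-→d20:H1  best=H1
  add 179.106.0.0/20 -> H1 at depth 20
  add 0.0.0.0/0 -> H2 at depth 0

== LOOKUPS ==
["H0","H0","H0","H2","H2","H0","H0","H2","H1","H1"]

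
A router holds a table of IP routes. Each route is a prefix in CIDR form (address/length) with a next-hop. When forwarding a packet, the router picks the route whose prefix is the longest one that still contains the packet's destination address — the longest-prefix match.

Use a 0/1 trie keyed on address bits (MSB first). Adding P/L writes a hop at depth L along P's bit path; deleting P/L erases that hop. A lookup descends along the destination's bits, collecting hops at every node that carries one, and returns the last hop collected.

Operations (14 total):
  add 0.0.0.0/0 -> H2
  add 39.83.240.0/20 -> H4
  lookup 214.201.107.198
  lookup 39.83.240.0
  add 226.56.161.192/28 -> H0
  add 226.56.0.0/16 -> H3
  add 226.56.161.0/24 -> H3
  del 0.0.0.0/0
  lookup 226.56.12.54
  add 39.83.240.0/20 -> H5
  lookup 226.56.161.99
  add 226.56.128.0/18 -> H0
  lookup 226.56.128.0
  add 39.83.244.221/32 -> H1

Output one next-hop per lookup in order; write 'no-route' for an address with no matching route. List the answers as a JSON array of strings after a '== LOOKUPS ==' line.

Apply in order:
  + 0.0.0.0/0 (H2) depth=0
  + 39.83.240.0/20 (H4) depth=20
  ? 214.201.107.198  path d0:H2  best=H2
  ? 39.83.240.0  path d0:H2→d1:-→d2:-→d3:-→d4:-→d5:-→d6:-→d7:-→d8:-→d9:-→d10:-→d11:-→d12:-→d13:-→d14:-→d15:-→d16:-→d17:-→d18:-→d19:-→d20:H4  best=H4
  + 226.56.161.192/28 (H0) depth=28
  + 226.56.0.0/16 (H3) depth=16
  + 226.56.161.0/24 (H3) depth=24
  - 0.0.0.0/0 clear@0
  ? 226.56.12.54  path d0:-→d1:-→d2:-→d3:-→d4:-→d5:-→d6:-→d7:-→d8:-→d9:-→d10:-→d11:-→d12:-→d13:-→d14:-→d15:-→d16:H3  best=H3
  + 39.83.240.0/20 (H5) depth=20
  ? 226.56.161.99  path d0:-→d1:-→d2:-→d3:-→d4:-→d5:-→d6:-→d7:-→d8:-→d9:-→d10:-→d11:-→d12:-→d13:-→d14:-→d15:-→d16:H3→d17:-→d18:-→d19:-→d20:-→d21:-→d22:-→d23:-→d24:H3  best=H3
  + 226.56.128.0/18 (H0) depth=18
  ? 226.56.128.0  path d0:-→d1:-→d2:-→d3:-→d4:-→d5:-→d6:-→d7:-→d8:-→d9:-→d10:-→d11:-→d12:-→d13:-→d14:-→d15:-→d16:H3→d17:-→d18:H0  best=H0
  + 39.83.244.221/32 (H1) depth=32

== LOOKUPS ==
["H2","H4","H3","H3","H0"]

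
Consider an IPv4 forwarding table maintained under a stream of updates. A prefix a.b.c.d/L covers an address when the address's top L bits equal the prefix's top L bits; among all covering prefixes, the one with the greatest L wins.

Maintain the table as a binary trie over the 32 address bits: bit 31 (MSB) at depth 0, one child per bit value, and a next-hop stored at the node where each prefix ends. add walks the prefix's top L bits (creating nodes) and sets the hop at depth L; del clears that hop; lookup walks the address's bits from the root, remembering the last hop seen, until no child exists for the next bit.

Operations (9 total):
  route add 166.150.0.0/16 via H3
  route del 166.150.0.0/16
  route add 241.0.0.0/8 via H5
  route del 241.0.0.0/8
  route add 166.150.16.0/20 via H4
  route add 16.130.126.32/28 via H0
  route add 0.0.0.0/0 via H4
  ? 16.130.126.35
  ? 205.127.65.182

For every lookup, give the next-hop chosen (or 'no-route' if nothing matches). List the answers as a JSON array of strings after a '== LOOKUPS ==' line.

Apply in order:
  + 166.150.0.0/16 (H3) depth=16
  del 166.150.0.0/16 (clear depth 16)
  + 241.0.0.0/8 (H5) depth=8
  del 241.0.0.0/8 (clear depth 8)
  + 166.150.16.0/20 (H4) depth=20
  + 16.130.126.32/28 (H0) depth=28
  + 0.0.0.0/0 (H4) depth=0
  ? 16.130.126.35  path d0:H4→d1:-→d2:-→d3:-→d4:-→d5:-→d6:-→d7:-→d8:-→d9:-→d10:-→d11:-→d12:-→d13:-→d14:-→d15:-→d16:-→d17:-→d18:-→d19:-→d20:-→d21:-→d22:-→d23:-→d24:-→d25:-→d26:-→d27:-→d28:H0  best=H0
  ? 205.127.65.182  path d0:H4→d1:-→d2:-  best=H4

== LOOKUPS ==
["H0","H4"]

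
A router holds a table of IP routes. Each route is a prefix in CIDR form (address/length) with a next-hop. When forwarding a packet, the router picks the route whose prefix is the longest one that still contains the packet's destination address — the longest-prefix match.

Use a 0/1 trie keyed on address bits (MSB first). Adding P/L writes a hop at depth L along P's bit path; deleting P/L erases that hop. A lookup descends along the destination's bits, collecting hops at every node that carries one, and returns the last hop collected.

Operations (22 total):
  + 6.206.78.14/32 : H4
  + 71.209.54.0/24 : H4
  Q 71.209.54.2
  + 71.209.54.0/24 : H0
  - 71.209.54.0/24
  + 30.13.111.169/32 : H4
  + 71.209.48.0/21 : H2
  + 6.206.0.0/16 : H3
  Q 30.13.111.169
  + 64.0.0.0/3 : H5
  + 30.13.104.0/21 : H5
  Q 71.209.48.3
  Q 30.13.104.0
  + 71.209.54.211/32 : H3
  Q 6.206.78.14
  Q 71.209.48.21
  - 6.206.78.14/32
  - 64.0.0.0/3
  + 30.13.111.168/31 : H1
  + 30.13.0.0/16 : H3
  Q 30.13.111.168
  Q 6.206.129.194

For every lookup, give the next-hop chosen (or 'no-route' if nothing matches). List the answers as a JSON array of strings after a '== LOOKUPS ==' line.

Process each operation:
  + 6.206.78.14/32 (H4) depth=32
  + 71.209.54.0/24 (H4) depth=24
  Q 71.209.54.2: descend 010001111101000100110110 ; hops seen [H4] ; pick H4
  + 71.209.54.0/24 (H0) depth=24
  - 71.209.54.0/24 clear@24
  + 30.13.111.169/32 (H4) depth=32
  + 71.209.48.0/21 (H2) depth=21
  + 6.206.0.0/16 (H3) depth=16
  Q 30.13.111.169: descend 00011110000011010110111110101001 ; hops seen [H4] ; pick H4
  + 64.0.0.0/3 (H5) depth=3
  + 30.13.104.0/21 (H5) depth=21
  Q 71.209.48.3: descend 010001111101000100110 ; hops seen [H5,H2] ; pick H2
  Q 30.13.104.0: descend 000111100000110101101 ; hops seen [H5] ; pick H5
  + 71.209.54.211/32 (H3) depth=32
  Q 6.206.78.14: descend 00000110110011100100111000001110 ; hops seen [H3,H4] ; pick H4
  Q 71.209.48.21: descend 010001111101000100110 ; hops seen [H5,H2] ; pick H2
  - 6.206.78.14/32 clear@32
  - 64.0.0.0/3 clear@3
  + 30.13.111.168/31 (H1) depth=31
  + 30.13.0.0/16 (H3) depth=16
  Q 30.13.111.168: descend 0001111000001101011011111010100 ; hops seen [H3,H5,H1] ; pick H1
  Q 6.206.129.194: descend 0000011011001110 ; hops seen [H3] ; pick H3

== LOOKUPS ==
["H4","H4","H2","H5","H4","H2","H1","H3"]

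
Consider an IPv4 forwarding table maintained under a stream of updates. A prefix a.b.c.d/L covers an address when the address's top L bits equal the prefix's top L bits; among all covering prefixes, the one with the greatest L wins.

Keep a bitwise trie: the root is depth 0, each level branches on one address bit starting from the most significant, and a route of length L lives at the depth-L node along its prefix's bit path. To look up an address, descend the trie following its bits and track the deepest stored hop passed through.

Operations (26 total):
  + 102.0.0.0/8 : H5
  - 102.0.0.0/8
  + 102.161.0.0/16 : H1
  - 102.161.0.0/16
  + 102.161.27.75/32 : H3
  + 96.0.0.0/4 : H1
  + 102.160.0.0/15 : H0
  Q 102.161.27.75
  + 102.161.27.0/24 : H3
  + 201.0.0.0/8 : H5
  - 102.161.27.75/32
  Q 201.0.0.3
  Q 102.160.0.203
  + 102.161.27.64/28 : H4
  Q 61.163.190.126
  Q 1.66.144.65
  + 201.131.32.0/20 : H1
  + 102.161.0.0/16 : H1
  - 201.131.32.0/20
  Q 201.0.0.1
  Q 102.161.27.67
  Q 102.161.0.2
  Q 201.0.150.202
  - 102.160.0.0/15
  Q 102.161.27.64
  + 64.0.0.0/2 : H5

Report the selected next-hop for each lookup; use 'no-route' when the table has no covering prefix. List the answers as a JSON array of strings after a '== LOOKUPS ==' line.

Process each operation:
  add 102.0.0.0/8 -> H5 at depth 8
  - 102.0.0.0/8 clear@8
  add 102.161.0.0/16 -> H1 at depth 16
  - 102.161.0.0/16 clear@16
  add 102.161.27.75/32 -> H3 at depth 32
  add 96.0.0.0/4 -> H1 at depth 4
  add 102.160.0.0/15 -> H0 at depth 15
  ? 102.161.27.75  path d0:-→d1:-→d2:-→d3:-→d4:H1→d5:-→d6:-→d7:-→d8:-→d9:-→d10:-→d11:-→d12:-→d13:-→d14:-→d15:H0→d16:-→d17:-→d18:-→d19:-→d20:-→d21:-→d22:-→d23:-→d24:-→d25:-→d26:-→d27:-→d28:-→d29:-→d30:-→d31:-→d32:H3  best=H3
  add 102.161.27.0/24 -> H3 at depth 24
  add 201.0.0.0/8 -> H5 at depth 8
  - 102.161.27.75/32 clear@32
  ? 201.0.0.3  path d0:-→d1:-→d2:-→d3:-→d4:-→d5:-→d6:-→d7:-→d8:H5  best=H5
  ? 102.160.0.203  path d0:-→d1:-→d2:-→d3:-→d4:H1→d5:-→d6:-→d7:-→d8:-→d9:-→d10:-→d11:-→d12:-→d13:-→d14:-→d15:H0  best=H0
  add 102.161.27.64/28 -> H4 at depth 28
  ? 61.163.190.126  path d0:-→d1:-  best=no-route
  ? 1.66.144.65  path d0:-→d1:-  best=no-route
  add 201.131.32.0/20 -> H1 at depth 20
  add 102.161.0.0/16 -> H1 at depth 16
  - 201.131.32.0/20 clear@20
  ? 201.0.0.1  path d0:-→d1:-→d2:-→d3:-→d4:-→d5:-→d6:-→d7:-→d8:H5  best=H5
  ? 102.161.27.67  path d0:-→d1:-→d2:-→d3:-→d4:H1→d5:-→d6:-→d7:-→d8:-→d9:-→d10:-→d11:-→d12:-→d13:-→d14:-→d15:H0→d16:H1→d17:-→d18:-→d19:-→d20:-→d21:-→d22:-→d23:-→d24:H3→d25:-→d26:-→d27:-→d28:H4  best=H4
  ? 102.161.0.2  path d0:-→d1:-→d2:-→d3:-→d4:H1→d5:-→d6:-→d7:-→d8:-→d9:-→d10:-→d11:-→d12:-→d13:-→d14:-→d15:H0→d16:H1→d17:-→d18:-→d19:-  best=H1
  ? 201.0.150.202  path d0:-→d1:-→d2:-→d3:-→d4:-→d5:-→d6:-→d7:-→d8:H5  best=H5
  - 102.160.0.0/15 clear@15
  ? 102.161.27.64  path d0:-→d1:-→d2:-→d3:-→d4:H1→d5:-→d6:-→d7:-→d8:-→d9:-→d10:-→d11:-→d12:-→d13:-→d14:-→d15:-→d16:H1→d17:-→d18:-→d19:-→d20:-→d21:-→d22:-→d23:-→d24:H3→d25:-→d26:-→d27:-→d28:H4  best=H4
  add 64.0.0.0/2 -> H5 at depth 2

== LOOKUPS ==
["H3","H5","H0","no-route","no-route","H5","H4","H1","H5","H4"]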